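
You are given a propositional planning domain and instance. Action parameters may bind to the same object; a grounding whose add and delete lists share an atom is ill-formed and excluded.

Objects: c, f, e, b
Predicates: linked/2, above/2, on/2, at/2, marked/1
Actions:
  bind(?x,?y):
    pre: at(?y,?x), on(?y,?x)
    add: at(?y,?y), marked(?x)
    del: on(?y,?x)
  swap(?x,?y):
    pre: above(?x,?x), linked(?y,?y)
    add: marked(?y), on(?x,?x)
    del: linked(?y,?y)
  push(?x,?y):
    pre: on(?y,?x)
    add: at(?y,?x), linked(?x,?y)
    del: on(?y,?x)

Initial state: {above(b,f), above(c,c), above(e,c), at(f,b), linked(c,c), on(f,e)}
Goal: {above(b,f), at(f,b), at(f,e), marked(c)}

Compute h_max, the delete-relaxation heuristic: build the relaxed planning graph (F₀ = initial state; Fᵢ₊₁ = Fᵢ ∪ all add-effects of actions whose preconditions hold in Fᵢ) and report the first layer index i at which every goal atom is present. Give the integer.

F0 = init (6 atoms)
F1 = F0 ∪ {at(f,e), linked(e,f), marked(c), on(c,c)}  (10 atoms)
goal ⊆ F1  ⇒  h_max = 1

1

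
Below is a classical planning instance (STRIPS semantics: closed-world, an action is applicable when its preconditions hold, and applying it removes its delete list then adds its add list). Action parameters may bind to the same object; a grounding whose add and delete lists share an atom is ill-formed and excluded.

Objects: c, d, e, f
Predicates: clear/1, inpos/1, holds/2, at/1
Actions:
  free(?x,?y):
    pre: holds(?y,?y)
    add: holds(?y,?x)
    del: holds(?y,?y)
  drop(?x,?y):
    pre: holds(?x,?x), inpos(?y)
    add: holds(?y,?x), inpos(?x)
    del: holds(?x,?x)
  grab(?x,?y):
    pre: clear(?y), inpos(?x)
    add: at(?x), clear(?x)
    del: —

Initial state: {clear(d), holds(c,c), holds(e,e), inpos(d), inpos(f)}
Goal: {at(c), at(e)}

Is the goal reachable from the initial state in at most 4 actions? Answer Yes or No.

1. drop(c,d)  →  {clear(d), holds(d,c), holds(e,e), inpos(c), inpos(d), inpos(f)}
2. drop(e,c)  →  {clear(d), holds(c,e), holds(d,c), inpos(c), inpos(d), inpos(e), inpos(f)}
3. grab(c,d)  →  {at(c), clear(c), clear(d), holds(c,e), holds(d,c), inpos(c), inpos(d), inpos(e), inpos(f)}
4. grab(e,c)  →  {at(c), at(e), clear(c), clear(d), clear(e), holds(c,e), holds(d,c), inpos(c), inpos(d), inpos(e), inpos(f)}
optimal plan length = 4; 4 ≤ 4

Yes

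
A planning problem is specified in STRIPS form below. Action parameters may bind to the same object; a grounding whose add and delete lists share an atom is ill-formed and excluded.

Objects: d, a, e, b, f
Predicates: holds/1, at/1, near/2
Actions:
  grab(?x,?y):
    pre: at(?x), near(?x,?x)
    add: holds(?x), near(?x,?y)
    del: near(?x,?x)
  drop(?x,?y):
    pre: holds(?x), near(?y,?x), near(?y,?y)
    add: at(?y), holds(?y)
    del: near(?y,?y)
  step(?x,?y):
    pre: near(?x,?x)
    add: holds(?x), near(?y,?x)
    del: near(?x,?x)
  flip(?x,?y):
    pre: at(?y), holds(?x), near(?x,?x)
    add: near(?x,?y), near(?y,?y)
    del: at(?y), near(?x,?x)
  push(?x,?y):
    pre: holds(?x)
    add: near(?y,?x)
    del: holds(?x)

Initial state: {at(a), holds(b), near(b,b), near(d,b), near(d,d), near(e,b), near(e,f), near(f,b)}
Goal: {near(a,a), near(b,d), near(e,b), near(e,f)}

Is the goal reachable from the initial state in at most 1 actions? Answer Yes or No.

No

1. step(d,b)  →  {at(a), holds(b), holds(d), near(b,b), near(b,d), near(d,b), near(e,b), near(e,f), near(f,b)}
2. flip(b,a)  →  {holds(b), holds(d), near(a,a), near(b,a), near(b,d), near(d,b), near(e,b), near(e,f), near(f,b)}
optimal plan length = 2; 2 > 1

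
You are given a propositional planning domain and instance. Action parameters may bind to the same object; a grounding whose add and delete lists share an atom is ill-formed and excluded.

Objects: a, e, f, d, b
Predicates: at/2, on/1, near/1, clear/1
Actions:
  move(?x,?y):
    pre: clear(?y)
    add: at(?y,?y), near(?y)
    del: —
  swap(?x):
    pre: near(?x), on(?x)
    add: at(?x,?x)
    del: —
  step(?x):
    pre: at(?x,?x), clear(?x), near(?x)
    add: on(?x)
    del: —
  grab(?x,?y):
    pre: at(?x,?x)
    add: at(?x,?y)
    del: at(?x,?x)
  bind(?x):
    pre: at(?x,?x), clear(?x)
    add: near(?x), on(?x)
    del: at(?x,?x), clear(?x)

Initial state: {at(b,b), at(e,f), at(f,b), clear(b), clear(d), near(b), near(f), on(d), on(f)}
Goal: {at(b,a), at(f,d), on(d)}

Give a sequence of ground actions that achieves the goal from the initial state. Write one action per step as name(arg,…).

1. swap(f)  →  {at(b,b), at(e,f), at(f,b), at(f,f), clear(b), clear(d), near(b), near(f), on(d), on(f)}
2. grab(f,d)  →  {at(b,b), at(e,f), at(f,b), at(f,d), clear(b), clear(d), near(b), near(f), on(d), on(f)}
3. grab(b,a)  →  {at(b,a), at(e,f), at(f,b), at(f,d), clear(b), clear(d), near(b), near(f), on(d), on(f)}

swap(f); grab(f,d); grab(b,a)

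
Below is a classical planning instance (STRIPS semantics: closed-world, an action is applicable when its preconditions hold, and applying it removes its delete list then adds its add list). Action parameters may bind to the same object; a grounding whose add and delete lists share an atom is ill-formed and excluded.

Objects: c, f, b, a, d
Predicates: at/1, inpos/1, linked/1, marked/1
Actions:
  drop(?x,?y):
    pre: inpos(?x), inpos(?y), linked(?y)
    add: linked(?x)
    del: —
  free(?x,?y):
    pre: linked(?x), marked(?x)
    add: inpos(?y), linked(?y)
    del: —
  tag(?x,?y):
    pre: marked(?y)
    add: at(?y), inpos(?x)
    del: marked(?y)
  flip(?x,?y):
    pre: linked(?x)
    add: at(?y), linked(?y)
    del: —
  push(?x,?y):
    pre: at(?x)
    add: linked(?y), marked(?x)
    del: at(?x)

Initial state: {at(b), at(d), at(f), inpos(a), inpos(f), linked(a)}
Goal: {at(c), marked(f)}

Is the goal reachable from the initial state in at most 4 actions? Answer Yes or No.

Yes

1. flip(a,c)  →  {at(b), at(c), at(d), at(f), inpos(a), inpos(f), linked(a), linked(c)}
2. push(f,c)  →  {at(b), at(c), at(d), inpos(a), inpos(f), linked(a), linked(c), marked(f)}
optimal plan length = 2; 2 ≤ 4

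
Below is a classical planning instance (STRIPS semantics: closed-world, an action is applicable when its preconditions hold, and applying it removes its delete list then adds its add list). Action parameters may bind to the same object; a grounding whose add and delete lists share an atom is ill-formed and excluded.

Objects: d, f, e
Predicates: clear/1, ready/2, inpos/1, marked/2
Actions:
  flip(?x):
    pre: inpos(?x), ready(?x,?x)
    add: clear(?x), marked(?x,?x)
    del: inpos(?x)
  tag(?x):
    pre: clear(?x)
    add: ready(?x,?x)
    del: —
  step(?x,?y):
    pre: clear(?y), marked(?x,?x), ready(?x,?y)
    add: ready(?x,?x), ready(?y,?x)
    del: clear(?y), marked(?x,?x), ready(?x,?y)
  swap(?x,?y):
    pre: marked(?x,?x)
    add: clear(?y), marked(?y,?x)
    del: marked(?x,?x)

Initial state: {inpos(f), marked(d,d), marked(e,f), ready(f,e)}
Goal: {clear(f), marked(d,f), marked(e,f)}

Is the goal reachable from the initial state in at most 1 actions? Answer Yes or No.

1. swap(d,f)  →  {clear(f), inpos(f), marked(e,f), marked(f,d), ready(f,e)}
2. tag(f)  →  {clear(f), inpos(f), marked(e,f), marked(f,d), ready(f,e), ready(f,f)}
3. flip(f)  →  {clear(f), marked(e,f), marked(f,d), marked(f,f), ready(f,e), ready(f,f)}
4. swap(f,d)  →  {clear(d), clear(f), marked(d,f), marked(e,f), marked(f,d), ready(f,e), ready(f,f)}
optimal plan length = 4; 4 > 1

No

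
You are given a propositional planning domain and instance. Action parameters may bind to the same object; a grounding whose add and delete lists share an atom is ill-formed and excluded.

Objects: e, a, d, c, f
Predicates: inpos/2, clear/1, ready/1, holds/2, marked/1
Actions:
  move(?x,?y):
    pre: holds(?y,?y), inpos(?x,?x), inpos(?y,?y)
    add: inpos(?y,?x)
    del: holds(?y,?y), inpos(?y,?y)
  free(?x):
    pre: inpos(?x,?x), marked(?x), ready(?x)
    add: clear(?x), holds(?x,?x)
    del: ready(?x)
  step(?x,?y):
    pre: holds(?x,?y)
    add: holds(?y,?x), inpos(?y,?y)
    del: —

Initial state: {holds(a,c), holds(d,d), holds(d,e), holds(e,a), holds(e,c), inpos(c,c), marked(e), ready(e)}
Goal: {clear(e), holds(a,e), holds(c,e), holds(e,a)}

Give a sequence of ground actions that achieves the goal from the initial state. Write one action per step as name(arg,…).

step(e,a); step(e,c); step(a,e); free(e)

1. step(e,a)  →  {holds(a,c), holds(a,e), holds(d,d), holds(d,e), holds(e,a), holds(e,c), inpos(a,a), inpos(c,c), marked(e), ready(e)}
2. step(e,c)  →  {holds(a,c), holds(a,e), holds(c,e), holds(d,d), holds(d,e), holds(e,a), holds(e,c), inpos(a,a), inpos(c,c), marked(e), ready(e)}
3. step(a,e)  →  {holds(a,c), holds(a,e), holds(c,e), holds(d,d), holds(d,e), holds(e,a), holds(e,c), inpos(a,a), inpos(c,c), inpos(e,e), marked(e), ready(e)}
4. free(e)  →  {clear(e), holds(a,c), holds(a,e), holds(c,e), holds(d,d), holds(d,e), holds(e,a), holds(e,c), holds(e,e), inpos(a,a), inpos(c,c), inpos(e,e), marked(e)}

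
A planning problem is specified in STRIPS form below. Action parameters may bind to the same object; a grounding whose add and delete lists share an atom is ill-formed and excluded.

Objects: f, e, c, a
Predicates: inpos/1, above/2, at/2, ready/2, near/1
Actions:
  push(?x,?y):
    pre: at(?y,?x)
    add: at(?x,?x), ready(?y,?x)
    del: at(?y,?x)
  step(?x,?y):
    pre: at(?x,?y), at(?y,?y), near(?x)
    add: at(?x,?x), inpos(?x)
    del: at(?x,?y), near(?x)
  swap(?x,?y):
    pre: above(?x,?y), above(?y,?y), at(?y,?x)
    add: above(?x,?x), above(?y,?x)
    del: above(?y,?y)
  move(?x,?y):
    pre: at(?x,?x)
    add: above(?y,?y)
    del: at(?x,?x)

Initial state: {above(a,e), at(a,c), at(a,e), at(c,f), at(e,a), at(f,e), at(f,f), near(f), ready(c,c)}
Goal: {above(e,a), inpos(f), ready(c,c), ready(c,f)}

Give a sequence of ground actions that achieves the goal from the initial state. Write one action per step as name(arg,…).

push(f,c); push(e,a); step(f,e); move(f,e); swap(a,e)

1. push(f,c)  →  {above(a,e), at(a,c), at(a,e), at(e,a), at(f,e), at(f,f), near(f), ready(c,c), ready(c,f)}
2. push(e,a)  →  {above(a,e), at(a,c), at(e,a), at(e,e), at(f,e), at(f,f), near(f), ready(a,e), ready(c,c), ready(c,f)}
3. step(f,e)  →  {above(a,e), at(a,c), at(e,a), at(e,e), at(f,f), inpos(f), ready(a,e), ready(c,c), ready(c,f)}
4. move(f,e)  →  {above(a,e), above(e,e), at(a,c), at(e,a), at(e,e), inpos(f), ready(a,e), ready(c,c), ready(c,f)}
5. swap(a,e)  →  {above(a,a), above(a,e), above(e,a), at(a,c), at(e,a), at(e,e), inpos(f), ready(a,e), ready(c,c), ready(c,f)}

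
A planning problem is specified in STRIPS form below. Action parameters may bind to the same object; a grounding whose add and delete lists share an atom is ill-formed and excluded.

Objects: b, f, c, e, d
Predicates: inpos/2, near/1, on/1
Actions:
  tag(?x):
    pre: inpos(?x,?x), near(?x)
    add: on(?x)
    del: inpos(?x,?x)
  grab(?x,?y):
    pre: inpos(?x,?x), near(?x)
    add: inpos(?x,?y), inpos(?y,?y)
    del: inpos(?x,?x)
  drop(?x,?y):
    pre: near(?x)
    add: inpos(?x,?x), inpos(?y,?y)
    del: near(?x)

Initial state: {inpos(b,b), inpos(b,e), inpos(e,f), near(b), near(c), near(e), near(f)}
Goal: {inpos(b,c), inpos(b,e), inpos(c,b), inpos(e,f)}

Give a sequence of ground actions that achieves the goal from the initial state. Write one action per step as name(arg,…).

grab(b,c); grab(c,b)

1. grab(b,c)  →  {inpos(b,c), inpos(b,e), inpos(c,c), inpos(e,f), near(b), near(c), near(e), near(f)}
2. grab(c,b)  →  {inpos(b,b), inpos(b,c), inpos(b,e), inpos(c,b), inpos(e,f), near(b), near(c), near(e), near(f)}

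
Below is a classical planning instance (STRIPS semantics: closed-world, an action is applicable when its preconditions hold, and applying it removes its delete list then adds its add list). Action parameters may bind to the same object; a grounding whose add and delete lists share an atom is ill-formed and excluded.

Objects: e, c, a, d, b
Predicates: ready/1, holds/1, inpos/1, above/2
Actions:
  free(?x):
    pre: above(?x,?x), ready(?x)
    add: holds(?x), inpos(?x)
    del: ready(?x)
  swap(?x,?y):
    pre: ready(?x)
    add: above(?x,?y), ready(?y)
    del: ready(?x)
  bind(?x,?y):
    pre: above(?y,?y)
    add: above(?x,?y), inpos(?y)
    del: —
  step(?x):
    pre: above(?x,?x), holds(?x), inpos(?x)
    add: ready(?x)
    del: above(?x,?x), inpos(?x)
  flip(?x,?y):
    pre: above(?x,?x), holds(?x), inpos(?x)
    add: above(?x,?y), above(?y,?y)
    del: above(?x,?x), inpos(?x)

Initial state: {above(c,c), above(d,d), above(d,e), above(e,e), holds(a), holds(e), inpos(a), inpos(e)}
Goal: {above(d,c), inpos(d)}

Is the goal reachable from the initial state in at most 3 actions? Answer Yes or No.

1. bind(e,d)  →  {above(c,c), above(d,d), above(d,e), above(e,d), above(e,e), holds(a), holds(e), inpos(a), inpos(d), inpos(e)}
2. bind(d,c)  →  {above(c,c), above(d,c), above(d,d), above(d,e), above(e,d), above(e,e), holds(a), holds(e), inpos(a), inpos(c), inpos(d), inpos(e)}
optimal plan length = 2; 2 ≤ 3

Yes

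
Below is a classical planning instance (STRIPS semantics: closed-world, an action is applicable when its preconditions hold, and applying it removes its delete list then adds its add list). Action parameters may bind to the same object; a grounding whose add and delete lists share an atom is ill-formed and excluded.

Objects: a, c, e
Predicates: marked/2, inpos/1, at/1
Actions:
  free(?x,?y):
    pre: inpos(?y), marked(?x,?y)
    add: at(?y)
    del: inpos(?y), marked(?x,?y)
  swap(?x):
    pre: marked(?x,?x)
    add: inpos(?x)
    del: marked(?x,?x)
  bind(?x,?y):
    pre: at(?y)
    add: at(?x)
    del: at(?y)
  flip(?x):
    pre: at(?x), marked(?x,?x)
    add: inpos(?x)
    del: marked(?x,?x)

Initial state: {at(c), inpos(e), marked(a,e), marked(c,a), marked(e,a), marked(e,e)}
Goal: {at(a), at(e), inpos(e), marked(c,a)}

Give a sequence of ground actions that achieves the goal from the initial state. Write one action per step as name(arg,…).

free(a,e); swap(e); bind(a,c)

1. free(a,e)  →  {at(c), at(e), marked(c,a), marked(e,a), marked(e,e)}
2. swap(e)  →  {at(c), at(e), inpos(e), marked(c,a), marked(e,a)}
3. bind(a,c)  →  {at(a), at(e), inpos(e), marked(c,a), marked(e,a)}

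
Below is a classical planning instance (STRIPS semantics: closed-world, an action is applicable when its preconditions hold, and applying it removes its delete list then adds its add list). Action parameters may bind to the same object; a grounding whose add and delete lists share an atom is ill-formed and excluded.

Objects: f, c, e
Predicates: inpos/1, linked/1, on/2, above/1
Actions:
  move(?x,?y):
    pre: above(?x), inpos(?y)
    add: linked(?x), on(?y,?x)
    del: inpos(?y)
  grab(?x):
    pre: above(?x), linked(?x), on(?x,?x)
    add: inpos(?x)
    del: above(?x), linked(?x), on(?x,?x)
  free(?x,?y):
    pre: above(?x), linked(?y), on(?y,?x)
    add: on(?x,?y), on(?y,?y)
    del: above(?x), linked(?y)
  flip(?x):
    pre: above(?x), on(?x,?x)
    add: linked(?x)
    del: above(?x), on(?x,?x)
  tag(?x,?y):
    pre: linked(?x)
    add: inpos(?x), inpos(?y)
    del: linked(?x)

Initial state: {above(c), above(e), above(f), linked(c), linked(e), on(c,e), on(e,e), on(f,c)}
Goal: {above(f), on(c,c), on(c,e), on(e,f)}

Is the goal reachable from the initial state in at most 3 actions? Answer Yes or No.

1. free(e,c)  →  {above(c), above(f), linked(e), on(c,c), on(c,e), on(e,c), on(e,e), on(f,c)}
2. tag(e,f)  →  {above(c), above(f), inpos(e), inpos(f), on(c,c), on(c,e), on(e,c), on(e,e), on(f,c)}
3. move(f,e)  →  {above(c), above(f), inpos(f), linked(f), on(c,c), on(c,e), on(e,c), on(e,e), on(e,f), on(f,c)}
optimal plan length = 3; 3 ≤ 3

Yes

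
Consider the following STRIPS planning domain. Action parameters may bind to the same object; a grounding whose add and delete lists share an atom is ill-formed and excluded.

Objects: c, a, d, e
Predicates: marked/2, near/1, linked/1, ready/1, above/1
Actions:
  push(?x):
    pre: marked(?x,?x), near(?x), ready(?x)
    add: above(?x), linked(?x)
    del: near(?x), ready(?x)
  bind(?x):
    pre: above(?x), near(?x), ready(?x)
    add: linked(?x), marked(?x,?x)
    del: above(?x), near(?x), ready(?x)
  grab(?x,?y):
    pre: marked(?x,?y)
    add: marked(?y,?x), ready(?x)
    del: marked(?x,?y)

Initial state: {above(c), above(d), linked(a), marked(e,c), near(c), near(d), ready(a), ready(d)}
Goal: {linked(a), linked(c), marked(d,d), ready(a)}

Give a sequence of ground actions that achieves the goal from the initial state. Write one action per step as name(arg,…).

bind(d); grab(e,c); grab(c,e); bind(c)

1. bind(d)  →  {above(c), linked(a), linked(d), marked(d,d), marked(e,c), near(c), ready(a)}
2. grab(e,c)  →  {above(c), linked(a), linked(d), marked(c,e), marked(d,d), near(c), ready(a), ready(e)}
3. grab(c,e)  →  {above(c), linked(a), linked(d), marked(d,d), marked(e,c), near(c), ready(a), ready(c), ready(e)}
4. bind(c)  →  {linked(a), linked(c), linked(d), marked(c,c), marked(d,d), marked(e,c), ready(a), ready(e)}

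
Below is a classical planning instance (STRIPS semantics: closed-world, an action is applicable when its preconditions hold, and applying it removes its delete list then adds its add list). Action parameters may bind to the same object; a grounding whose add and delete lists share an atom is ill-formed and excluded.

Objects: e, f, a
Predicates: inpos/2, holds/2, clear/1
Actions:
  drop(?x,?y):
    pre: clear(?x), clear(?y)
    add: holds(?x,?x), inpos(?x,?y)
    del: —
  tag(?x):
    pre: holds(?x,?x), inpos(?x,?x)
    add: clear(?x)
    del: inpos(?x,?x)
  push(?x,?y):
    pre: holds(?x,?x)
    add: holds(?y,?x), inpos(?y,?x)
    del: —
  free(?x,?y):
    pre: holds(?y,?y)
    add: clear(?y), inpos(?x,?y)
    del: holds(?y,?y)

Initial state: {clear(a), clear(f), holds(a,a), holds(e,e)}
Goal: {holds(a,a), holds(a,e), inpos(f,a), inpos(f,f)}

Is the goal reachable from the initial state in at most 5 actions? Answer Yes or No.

1. drop(f,f)  →  {clear(a), clear(f), holds(a,a), holds(e,e), holds(f,f), inpos(f,f)}
2. drop(f,a)  →  {clear(a), clear(f), holds(a,a), holds(e,e), holds(f,f), inpos(f,a), inpos(f,f)}
3. push(e,a)  →  {clear(a), clear(f), holds(a,a), holds(a,e), holds(e,e), holds(f,f), inpos(a,e), inpos(f,a), inpos(f,f)}
optimal plan length = 3; 3 ≤ 5

Yes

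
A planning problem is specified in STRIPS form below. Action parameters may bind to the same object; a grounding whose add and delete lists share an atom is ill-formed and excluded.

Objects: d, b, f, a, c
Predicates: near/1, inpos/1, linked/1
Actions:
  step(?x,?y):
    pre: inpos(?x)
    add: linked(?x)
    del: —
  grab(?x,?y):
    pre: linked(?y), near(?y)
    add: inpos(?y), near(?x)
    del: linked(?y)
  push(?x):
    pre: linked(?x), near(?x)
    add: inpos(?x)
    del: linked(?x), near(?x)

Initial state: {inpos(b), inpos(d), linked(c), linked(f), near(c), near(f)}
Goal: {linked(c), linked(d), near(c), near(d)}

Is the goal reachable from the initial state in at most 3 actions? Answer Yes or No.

1. step(d,d)  →  {inpos(b), inpos(d), linked(c), linked(d), linked(f), near(c), near(f)}
2. grab(d,f)  →  {inpos(b), inpos(d), inpos(f), linked(c), linked(d), near(c), near(d), near(f)}
optimal plan length = 2; 2 ≤ 3

Yes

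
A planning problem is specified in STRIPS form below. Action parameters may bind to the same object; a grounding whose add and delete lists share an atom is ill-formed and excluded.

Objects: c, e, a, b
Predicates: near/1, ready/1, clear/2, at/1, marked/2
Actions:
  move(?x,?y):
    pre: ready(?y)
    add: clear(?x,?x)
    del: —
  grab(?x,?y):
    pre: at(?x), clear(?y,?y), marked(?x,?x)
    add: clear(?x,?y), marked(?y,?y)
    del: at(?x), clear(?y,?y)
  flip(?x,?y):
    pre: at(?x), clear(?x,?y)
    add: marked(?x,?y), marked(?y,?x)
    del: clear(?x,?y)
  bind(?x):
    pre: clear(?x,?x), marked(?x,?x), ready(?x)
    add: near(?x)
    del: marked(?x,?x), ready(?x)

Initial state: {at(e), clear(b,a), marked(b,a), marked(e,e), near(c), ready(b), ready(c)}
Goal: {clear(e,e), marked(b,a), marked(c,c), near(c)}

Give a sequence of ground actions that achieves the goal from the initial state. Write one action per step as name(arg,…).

1. move(c,c)  →  {at(e), clear(b,a), clear(c,c), marked(b,a), marked(e,e), near(c), ready(b), ready(c)}
2. move(e,c)  →  {at(e), clear(b,a), clear(c,c), clear(e,e), marked(b,a), marked(e,e), near(c), ready(b), ready(c)}
3. grab(e,c)  →  {clear(b,a), clear(e,c), clear(e,e), marked(b,a), marked(c,c), marked(e,e), near(c), ready(b), ready(c)}

move(c,c); move(e,c); grab(e,c)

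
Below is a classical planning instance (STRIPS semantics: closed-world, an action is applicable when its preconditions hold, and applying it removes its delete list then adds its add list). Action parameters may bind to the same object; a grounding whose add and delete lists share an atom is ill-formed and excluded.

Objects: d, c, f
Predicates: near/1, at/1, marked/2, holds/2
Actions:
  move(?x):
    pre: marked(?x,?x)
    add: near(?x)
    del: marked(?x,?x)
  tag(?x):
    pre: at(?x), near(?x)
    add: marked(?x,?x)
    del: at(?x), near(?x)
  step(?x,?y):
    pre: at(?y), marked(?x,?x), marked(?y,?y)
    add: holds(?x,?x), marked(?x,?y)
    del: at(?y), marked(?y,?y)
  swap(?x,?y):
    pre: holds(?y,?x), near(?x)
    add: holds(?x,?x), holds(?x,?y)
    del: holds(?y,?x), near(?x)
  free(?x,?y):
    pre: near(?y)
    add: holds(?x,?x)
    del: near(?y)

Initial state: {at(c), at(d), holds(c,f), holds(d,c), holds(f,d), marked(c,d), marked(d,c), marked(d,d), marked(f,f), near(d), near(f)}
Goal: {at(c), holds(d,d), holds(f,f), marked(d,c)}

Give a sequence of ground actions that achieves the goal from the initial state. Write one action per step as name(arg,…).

1. step(f,d)  →  {at(c), holds(c,f), holds(d,c), holds(f,d), holds(f,f), marked(c,d), marked(d,c), marked(f,d), marked(f,f), near(d), near(f)}
2. swap(d,f)  →  {at(c), holds(c,f), holds(d,c), holds(d,d), holds(d,f), holds(f,f), marked(c,d), marked(d,c), marked(f,d), marked(f,f), near(f)}

step(f,d); swap(d,f)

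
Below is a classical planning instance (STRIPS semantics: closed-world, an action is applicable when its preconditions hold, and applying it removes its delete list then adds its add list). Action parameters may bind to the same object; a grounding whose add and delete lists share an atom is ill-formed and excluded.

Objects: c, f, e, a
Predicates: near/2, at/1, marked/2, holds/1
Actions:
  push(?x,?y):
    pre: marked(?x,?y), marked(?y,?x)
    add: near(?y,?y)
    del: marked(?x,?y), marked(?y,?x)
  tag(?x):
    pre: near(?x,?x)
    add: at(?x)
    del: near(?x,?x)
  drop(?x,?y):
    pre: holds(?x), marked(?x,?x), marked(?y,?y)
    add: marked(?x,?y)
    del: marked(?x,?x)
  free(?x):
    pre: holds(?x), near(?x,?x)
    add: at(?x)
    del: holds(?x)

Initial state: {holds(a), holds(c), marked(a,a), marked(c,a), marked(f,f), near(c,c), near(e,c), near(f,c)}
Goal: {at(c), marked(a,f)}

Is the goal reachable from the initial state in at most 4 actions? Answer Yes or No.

1. tag(c)  →  {at(c), holds(a), holds(c), marked(a,a), marked(c,a), marked(f,f), near(e,c), near(f,c)}
2. drop(a,f)  →  {at(c), holds(a), holds(c), marked(a,f), marked(c,a), marked(f,f), near(e,c), near(f,c)}
optimal plan length = 2; 2 ≤ 4

Yes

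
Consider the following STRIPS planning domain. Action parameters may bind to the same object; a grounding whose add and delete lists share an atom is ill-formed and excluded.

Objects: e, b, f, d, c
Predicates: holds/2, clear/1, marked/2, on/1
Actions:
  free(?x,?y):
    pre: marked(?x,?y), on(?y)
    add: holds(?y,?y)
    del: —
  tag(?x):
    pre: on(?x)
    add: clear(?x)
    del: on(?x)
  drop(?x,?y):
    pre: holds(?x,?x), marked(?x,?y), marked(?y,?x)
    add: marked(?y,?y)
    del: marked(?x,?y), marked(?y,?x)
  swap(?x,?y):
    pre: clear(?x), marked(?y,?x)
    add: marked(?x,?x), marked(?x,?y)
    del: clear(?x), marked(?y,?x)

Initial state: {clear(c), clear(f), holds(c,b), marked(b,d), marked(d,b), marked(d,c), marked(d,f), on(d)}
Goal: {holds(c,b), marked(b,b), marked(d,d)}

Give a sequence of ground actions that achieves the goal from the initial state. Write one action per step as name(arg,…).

1. free(b,d)  →  {clear(c), clear(f), holds(c,b), holds(d,d), marked(b,d), marked(d,b), marked(d,c), marked(d,f), on(d)}
2. tag(d)  →  {clear(c), clear(d), clear(f), holds(c,b), holds(d,d), marked(b,d), marked(d,b), marked(d,c), marked(d,f)}
3. drop(d,b)  →  {clear(c), clear(d), clear(f), holds(c,b), holds(d,d), marked(b,b), marked(d,c), marked(d,f)}
4. swap(f,d)  →  {clear(c), clear(d), holds(c,b), holds(d,d), marked(b,b), marked(d,c), marked(f,d), marked(f,f)}
5. swap(d,f)  →  {clear(c), holds(c,b), holds(d,d), marked(b,b), marked(d,c), marked(d,d), marked(d,f), marked(f,f)}

free(b,d); tag(d); drop(d,b); swap(f,d); swap(d,f)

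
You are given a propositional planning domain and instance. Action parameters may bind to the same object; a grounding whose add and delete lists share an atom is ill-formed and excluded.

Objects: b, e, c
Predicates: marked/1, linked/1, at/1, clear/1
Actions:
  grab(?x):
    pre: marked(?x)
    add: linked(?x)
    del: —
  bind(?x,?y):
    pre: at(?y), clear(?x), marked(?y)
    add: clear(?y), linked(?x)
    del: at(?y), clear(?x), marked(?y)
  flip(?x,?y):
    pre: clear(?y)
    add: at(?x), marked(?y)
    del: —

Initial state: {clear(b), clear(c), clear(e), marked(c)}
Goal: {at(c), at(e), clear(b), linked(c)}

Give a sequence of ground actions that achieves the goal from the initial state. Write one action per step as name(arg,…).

grab(c); flip(e,b); flip(c,b)

1. grab(c)  →  {clear(b), clear(c), clear(e), linked(c), marked(c)}
2. flip(e,b)  →  {at(e), clear(b), clear(c), clear(e), linked(c), marked(b), marked(c)}
3. flip(c,b)  →  {at(c), at(e), clear(b), clear(c), clear(e), linked(c), marked(b), marked(c)}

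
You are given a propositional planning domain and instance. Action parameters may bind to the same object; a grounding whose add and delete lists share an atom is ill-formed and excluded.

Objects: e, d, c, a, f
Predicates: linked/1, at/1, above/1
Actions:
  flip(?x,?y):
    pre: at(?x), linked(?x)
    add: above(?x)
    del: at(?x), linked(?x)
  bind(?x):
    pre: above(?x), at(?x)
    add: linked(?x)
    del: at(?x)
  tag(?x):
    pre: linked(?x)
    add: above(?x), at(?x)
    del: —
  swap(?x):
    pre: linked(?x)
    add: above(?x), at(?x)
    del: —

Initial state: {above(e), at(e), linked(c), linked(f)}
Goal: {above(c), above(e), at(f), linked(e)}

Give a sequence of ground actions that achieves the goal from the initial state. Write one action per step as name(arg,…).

bind(e); tag(c); tag(f)

1. bind(e)  →  {above(e), linked(c), linked(e), linked(f)}
2. tag(c)  →  {above(c), above(e), at(c), linked(c), linked(e), linked(f)}
3. tag(f)  →  {above(c), above(e), above(f), at(c), at(f), linked(c), linked(e), linked(f)}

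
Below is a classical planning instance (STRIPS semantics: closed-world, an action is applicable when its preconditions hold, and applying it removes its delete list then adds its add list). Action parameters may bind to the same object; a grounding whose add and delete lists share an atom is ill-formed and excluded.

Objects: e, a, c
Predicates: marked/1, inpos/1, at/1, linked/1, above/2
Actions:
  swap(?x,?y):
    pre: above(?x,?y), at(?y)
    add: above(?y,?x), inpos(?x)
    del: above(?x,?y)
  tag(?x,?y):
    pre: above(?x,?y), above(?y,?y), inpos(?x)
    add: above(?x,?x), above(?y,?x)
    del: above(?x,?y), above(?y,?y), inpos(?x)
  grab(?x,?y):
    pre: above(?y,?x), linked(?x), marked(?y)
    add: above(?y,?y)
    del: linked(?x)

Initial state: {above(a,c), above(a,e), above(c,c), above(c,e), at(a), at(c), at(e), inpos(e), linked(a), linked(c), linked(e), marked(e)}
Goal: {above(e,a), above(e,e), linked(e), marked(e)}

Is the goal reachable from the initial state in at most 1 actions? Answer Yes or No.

No

1. swap(a,e)  →  {above(a,c), above(c,c), above(c,e), above(e,a), at(a), at(c), at(e), inpos(a), inpos(e), linked(a), linked(c), linked(e), marked(e)}
2. grab(a,e)  →  {above(a,c), above(c,c), above(c,e), above(e,a), above(e,e), at(a), at(c), at(e), inpos(a), inpos(e), linked(c), linked(e), marked(e)}
optimal plan length = 2; 2 > 1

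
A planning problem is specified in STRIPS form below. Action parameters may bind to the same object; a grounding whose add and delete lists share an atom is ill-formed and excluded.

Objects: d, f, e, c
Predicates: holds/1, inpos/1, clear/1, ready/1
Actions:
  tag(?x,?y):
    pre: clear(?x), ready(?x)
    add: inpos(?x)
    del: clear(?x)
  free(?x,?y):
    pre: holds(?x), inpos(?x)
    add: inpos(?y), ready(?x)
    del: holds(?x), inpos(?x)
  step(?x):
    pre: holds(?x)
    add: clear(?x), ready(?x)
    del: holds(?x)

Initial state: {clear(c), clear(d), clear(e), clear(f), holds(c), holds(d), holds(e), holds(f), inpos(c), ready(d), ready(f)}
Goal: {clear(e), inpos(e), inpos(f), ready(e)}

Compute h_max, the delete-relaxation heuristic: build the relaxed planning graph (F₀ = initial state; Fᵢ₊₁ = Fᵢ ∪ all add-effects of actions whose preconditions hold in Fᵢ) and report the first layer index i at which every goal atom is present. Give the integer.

1

F0 = init (11 atoms)
F1 = F0 ∪ {inpos(d), inpos(e), inpos(f), ready(c), ready(e)}  (16 atoms)
goal ⊆ F1  ⇒  h_max = 1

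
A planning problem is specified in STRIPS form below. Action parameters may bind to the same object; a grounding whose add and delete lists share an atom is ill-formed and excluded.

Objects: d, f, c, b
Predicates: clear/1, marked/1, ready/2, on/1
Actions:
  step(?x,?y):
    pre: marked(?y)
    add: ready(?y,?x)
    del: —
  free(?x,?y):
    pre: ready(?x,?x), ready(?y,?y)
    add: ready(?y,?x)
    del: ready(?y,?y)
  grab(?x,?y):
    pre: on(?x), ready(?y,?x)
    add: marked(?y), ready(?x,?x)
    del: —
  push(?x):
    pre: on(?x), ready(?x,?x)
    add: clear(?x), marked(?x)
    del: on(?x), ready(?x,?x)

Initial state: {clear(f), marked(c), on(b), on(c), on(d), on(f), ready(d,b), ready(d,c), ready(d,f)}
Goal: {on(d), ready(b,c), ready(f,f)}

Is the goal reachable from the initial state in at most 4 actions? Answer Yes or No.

Yes

1. step(c,c)  →  {clear(f), marked(c), on(b), on(c), on(d), on(f), ready(c,c), ready(d,b), ready(d,c), ready(d,f)}
2. grab(f,d)  →  {clear(f), marked(c), marked(d), on(b), on(c), on(d), on(f), ready(c,c), ready(d,b), ready(d,c), ready(d,f), ready(f,f)}
3. grab(b,d)  →  {clear(f), marked(c), marked(d), on(b), on(c), on(d), on(f), ready(b,b), ready(c,c), ready(d,b), ready(d,c), ready(d,f), ready(f,f)}
4. free(c,b)  →  {clear(f), marked(c), marked(d), on(b), on(c), on(d), on(f), ready(b,c), ready(c,c), ready(d,b), ready(d,c), ready(d,f), ready(f,f)}
optimal plan length = 4; 4 ≤ 4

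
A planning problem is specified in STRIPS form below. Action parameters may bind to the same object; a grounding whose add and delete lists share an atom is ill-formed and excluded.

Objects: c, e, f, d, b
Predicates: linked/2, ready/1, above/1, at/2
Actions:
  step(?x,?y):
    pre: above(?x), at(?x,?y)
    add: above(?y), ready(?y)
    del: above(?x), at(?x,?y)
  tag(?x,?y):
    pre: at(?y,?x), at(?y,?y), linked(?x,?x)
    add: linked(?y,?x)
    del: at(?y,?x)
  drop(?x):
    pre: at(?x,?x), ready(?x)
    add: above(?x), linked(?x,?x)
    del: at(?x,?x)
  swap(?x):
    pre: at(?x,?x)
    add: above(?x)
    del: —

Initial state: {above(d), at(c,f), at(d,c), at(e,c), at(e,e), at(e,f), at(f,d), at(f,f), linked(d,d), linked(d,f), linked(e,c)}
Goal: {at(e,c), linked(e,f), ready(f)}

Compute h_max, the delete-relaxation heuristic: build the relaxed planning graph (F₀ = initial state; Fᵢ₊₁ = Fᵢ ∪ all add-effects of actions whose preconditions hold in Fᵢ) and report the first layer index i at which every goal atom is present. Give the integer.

F0 = init (11 atoms)
F1 = F0 ∪ {above(c), above(e), above(f), linked(f,d), ready(c)}  (16 atoms)
F2 = F1 ∪ {ready(d), ready(f)}  (18 atoms)
F3 = F2 ∪ {linked(f,f)}  (19 atoms)
F4 = F3 ∪ {linked(e,f)}  (20 atoms)
goal ⊆ F4  ⇒  h_max = 4

4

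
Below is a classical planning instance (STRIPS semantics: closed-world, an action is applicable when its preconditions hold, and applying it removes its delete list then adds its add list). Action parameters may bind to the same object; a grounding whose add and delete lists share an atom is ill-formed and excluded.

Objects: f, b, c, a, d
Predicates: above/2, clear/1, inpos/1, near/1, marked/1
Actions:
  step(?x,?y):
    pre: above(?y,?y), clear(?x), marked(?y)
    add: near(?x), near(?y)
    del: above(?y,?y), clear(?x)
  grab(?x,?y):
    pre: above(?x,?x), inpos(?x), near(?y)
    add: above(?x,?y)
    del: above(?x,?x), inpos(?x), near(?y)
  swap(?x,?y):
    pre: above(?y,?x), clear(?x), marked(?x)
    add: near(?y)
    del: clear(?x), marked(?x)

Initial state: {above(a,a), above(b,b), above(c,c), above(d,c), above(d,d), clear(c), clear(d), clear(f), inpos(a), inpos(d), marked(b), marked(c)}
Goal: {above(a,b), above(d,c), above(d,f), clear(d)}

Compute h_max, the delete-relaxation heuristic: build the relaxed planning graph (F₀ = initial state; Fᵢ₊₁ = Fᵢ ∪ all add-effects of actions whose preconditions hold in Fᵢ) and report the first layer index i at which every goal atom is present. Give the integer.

2

F0 = init (12 atoms)
F1 = F0 ∪ {near(b), near(c), near(d), near(f)}  (16 atoms)
F2 = F1 ∪ {above(a,b), above(a,c), above(a,d), above(a,f), above(d,b), above(d,f)}  (22 atoms)
goal ⊆ F2  ⇒  h_max = 2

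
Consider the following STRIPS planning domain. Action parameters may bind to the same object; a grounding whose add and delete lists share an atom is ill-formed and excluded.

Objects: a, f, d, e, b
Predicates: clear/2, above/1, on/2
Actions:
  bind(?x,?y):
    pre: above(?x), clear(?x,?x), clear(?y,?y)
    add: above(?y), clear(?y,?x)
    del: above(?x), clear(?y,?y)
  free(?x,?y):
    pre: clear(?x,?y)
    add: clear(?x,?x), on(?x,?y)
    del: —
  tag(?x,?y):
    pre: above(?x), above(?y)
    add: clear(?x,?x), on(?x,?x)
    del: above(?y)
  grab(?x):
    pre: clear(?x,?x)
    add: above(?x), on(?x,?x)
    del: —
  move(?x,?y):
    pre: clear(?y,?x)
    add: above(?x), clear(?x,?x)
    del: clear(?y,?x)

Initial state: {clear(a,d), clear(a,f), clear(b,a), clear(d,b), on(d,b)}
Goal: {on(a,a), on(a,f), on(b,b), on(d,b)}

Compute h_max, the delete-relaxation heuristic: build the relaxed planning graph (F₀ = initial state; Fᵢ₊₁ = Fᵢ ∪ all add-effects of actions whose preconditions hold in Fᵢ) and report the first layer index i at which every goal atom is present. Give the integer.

F0 = init (5 atoms)
F1 = F0 ∪ {above(a), above(b), above(d), above(f), clear(a,a), clear(b,b), clear(d,d), clear(f,f), on(a,d), on(a,f), on(b,a)}  (16 atoms)
F2 = F1 ∪ {clear(a,b), clear(b,d), clear(b,f), clear(d,a), clear(d,f), clear(f,a), clear(f,b), clear(f,d), on(a,a), on(b,b), on(d,d), on(f,f)}  (28 atoms)
goal ⊆ F2  ⇒  h_max = 2

2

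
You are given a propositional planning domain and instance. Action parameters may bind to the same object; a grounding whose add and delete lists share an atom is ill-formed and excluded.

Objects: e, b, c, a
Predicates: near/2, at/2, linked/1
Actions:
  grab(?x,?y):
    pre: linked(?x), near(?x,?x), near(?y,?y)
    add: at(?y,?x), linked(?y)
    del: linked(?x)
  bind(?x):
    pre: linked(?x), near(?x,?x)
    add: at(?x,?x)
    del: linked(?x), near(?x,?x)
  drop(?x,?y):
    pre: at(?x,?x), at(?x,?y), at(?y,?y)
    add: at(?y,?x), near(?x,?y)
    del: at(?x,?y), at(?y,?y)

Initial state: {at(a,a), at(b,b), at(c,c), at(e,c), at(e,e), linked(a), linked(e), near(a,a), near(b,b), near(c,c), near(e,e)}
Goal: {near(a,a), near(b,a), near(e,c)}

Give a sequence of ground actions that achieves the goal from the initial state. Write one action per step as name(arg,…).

1. grab(a,b)  →  {at(a,a), at(b,a), at(b,b), at(c,c), at(e,c), at(e,e), linked(b), linked(e), near(a,a), near(b,b), near(c,c), near(e,e)}
2. drop(e,c)  →  {at(a,a), at(b,a), at(b,b), at(c,e), at(e,e), linked(b), linked(e), near(a,a), near(b,b), near(c,c), near(e,c), near(e,e)}
3. drop(b,a)  →  {at(a,b), at(b,b), at(c,e), at(e,e), linked(b), linked(e), near(a,a), near(b,a), near(b,b), near(c,c), near(e,c), near(e,e)}

grab(a,b); drop(e,c); drop(b,a)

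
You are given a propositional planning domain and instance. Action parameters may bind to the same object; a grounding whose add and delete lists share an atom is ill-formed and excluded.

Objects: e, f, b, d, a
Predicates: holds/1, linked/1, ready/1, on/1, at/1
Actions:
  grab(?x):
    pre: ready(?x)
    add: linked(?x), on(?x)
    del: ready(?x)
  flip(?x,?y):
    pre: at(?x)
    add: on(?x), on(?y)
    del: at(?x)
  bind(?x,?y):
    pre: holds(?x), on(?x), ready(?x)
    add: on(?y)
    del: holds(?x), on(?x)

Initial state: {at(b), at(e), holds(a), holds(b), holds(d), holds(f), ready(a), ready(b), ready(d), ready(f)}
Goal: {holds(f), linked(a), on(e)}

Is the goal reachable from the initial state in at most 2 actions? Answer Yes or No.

1. grab(a)  →  {at(b), at(e), holds(a), holds(b), holds(d), holds(f), linked(a), on(a), ready(b), ready(d), ready(f)}
2. flip(e,e)  →  {at(b), holds(a), holds(b), holds(d), holds(f), linked(a), on(a), on(e), ready(b), ready(d), ready(f)}
optimal plan length = 2; 2 ≤ 2

Yes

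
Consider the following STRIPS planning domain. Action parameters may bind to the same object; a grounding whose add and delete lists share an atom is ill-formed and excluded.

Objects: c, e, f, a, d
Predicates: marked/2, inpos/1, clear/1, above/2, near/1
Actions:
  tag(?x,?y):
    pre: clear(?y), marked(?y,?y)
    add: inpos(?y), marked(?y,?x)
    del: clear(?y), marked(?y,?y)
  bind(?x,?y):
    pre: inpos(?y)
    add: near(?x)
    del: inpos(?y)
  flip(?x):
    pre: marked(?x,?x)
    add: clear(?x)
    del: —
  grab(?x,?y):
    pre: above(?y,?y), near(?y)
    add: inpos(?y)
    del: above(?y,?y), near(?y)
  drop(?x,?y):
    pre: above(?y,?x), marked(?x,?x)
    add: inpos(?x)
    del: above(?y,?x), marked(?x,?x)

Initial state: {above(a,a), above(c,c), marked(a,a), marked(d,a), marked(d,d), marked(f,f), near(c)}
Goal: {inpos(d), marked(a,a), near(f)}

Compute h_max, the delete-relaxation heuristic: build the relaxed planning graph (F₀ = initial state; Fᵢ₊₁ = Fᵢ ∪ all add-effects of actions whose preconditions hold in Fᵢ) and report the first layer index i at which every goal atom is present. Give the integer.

2

F0 = init (7 atoms)
F1 = F0 ∪ {clear(a), clear(d), clear(f), inpos(a), inpos(c)}  (12 atoms)
F2 = F1 ∪ {inpos(d), inpos(f), marked(a,c), marked(a,d), marked(a,e), marked(a,f), marked(d,c), marked(d,e), marked(d,f), marked(f,a), marked(f,c), marked(f,d), marked(f,e), near(a), near(d), near(e), near(f)}  (29 atoms)
goal ⊆ F2  ⇒  h_max = 2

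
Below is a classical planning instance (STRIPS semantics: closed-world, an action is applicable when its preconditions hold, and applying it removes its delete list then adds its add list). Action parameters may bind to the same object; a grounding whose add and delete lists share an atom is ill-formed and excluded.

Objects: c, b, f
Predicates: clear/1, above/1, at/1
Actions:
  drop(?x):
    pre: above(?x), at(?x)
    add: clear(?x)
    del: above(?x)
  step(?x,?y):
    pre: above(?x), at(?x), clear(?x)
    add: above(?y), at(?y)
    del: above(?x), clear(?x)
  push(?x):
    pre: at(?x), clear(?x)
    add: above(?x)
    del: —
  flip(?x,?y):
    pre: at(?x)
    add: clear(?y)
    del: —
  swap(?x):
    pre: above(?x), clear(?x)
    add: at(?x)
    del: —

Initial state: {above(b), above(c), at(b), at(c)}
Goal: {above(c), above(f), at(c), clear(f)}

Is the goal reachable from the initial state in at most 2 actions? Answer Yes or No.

No

1. flip(c,b)  →  {above(b), above(c), at(b), at(c), clear(b)}
2. step(b,f)  →  {above(c), above(f), at(b), at(c), at(f)}
3. flip(c,f)  →  {above(c), above(f), at(b), at(c), at(f), clear(f)}
optimal plan length = 3; 3 > 2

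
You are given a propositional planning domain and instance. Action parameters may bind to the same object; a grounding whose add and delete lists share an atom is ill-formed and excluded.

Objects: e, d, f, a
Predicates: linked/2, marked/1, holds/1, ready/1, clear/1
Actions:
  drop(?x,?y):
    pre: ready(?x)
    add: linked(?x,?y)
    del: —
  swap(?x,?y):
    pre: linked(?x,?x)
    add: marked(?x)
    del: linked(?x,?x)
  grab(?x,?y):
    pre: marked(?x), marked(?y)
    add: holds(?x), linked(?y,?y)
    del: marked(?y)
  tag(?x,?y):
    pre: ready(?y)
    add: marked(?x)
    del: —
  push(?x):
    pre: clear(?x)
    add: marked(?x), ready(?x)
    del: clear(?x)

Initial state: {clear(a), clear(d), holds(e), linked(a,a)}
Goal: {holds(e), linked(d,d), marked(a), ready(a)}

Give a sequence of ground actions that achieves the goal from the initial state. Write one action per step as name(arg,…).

1. push(d)  →  {clear(a), holds(e), linked(a,a), marked(d), ready(d)}
2. drop(d,d)  →  {clear(a), holds(e), linked(a,a), linked(d,d), marked(d), ready(d)}
3. push(a)  →  {holds(e), linked(a,a), linked(d,d), marked(a), marked(d), ready(a), ready(d)}

push(d); drop(d,d); push(a)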